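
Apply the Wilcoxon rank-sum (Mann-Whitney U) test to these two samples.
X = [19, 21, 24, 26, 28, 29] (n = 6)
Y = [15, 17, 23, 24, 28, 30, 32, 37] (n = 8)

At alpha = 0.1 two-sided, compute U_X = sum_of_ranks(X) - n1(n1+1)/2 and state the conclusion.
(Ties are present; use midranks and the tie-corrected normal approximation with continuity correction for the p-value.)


Step 1: Combine and sort all 14 observations; assign midranks.
sorted (value, group): (15,Y), (17,Y), (19,X), (21,X), (23,Y), (24,X), (24,Y), (26,X), (28,X), (28,Y), (29,X), (30,Y), (32,Y), (37,Y)
ranks: 15->1, 17->2, 19->3, 21->4, 23->5, 24->6.5, 24->6.5, 26->8, 28->9.5, 28->9.5, 29->11, 30->12, 32->13, 37->14
Step 2: Rank sum for X: R1 = 3 + 4 + 6.5 + 8 + 9.5 + 11 = 42.
Step 3: U_X = R1 - n1(n1+1)/2 = 42 - 6*7/2 = 42 - 21 = 21.
       U_Y = n1*n2 - U_X = 48 - 21 = 27.
Step 4: Ties are present, so use the tie-corrected normal approximation (with continuity correction) for the p-value.
Step 5: p-value = 0.746347; compare to alpha = 0.1. fail to reject H0.

U_X = 21, p = 0.746347, fail to reject H0 at alpha = 0.1.


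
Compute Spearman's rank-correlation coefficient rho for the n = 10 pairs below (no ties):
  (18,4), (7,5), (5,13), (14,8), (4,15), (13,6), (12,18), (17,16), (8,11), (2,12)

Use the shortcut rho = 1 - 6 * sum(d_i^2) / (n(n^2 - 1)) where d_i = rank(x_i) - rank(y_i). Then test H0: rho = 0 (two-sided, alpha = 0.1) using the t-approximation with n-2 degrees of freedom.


Step 1: Rank x and y separately (midranks; no ties here).
rank(x): 18->10, 7->4, 5->3, 14->8, 4->2, 13->7, 12->6, 17->9, 8->5, 2->1
rank(y): 4->1, 5->2, 13->7, 8->4, 15->8, 6->3, 18->10, 16->9, 11->5, 12->6
Step 2: d_i = R_x(i) - R_y(i); compute d_i^2.
  (10-1)^2=81, (4-2)^2=4, (3-7)^2=16, (8-4)^2=16, (2-8)^2=36, (7-3)^2=16, (6-10)^2=16, (9-9)^2=0, (5-5)^2=0, (1-6)^2=25
sum(d^2) = 210.
Step 3: rho = 1 - 6*210 / (10*(10^2 - 1)) = 1 - 1260/990 = -0.272727.
Step 4: Under H0, t = rho * sqrt((n-2)/(1-rho^2)) = -0.8018 ~ t(8).
Step 5: Two-sided p-value from the t-distribution with 8 df = 0.445838.
Step 6: alpha = 0.1. fail to reject H0.

rho = -0.2727, p = 0.445838, fail to reject H0 at alpha = 0.1.


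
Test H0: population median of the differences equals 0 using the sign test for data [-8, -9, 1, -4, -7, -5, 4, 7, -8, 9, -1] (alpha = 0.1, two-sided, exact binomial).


Step 1: Discard zero differences. Original n = 11; n_eff = number of nonzero differences = 11.
Nonzero differences (with sign): -8, -9, +1, -4, -7, -5, +4, +7, -8, +9, -1
Step 2: Count signs: positive = 4, negative = 7.
Step 3: Under H0: P(positive) = 0.5, so the number of positives S ~ Bin(11, 0.5).
Step 4: Two-sided exact p-value = sum of Bin(11,0.5) probabilities at or below the observed probability = 0.548828.
Step 5: alpha = 0.1. fail to reject H0.

n_eff = 11, pos = 4, neg = 7, p = 0.548828, fail to reject H0.


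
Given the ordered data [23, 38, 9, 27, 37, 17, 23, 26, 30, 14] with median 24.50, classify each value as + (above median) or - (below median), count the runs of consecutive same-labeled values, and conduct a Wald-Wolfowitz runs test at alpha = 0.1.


Step 1: Compute median = 24.50; label A = above, B = below.
Labels in order: BABAABBAAB  (n_A = 5, n_B = 5)
Step 2: Count runs R = 7.
Step 3: Under H0 (random ordering), E[R] = 2*n_A*n_B/(n_A+n_B) + 1 = 2*5*5/10 + 1 = 6.0000.
        Var[R] = 2*n_A*n_B*(2*n_A*n_B - n_A - n_B) / ((n_A+n_B)^2 * (n_A+n_B-1)) = 2000/900 = 2.2222.
        SD[R] = 1.4907.
Step 4: Continuity-corrected z = (R - 0.5 - E[R]) / SD[R] = (7 - 0.5 - 6.0000) / 1.4907 = 0.3354.
Step 5: Two-sided p-value via normal approximation = 2*(1 - Phi(|z|)) = 0.737316.
Step 6: alpha = 0.1. fail to reject H0.

R = 7, z = 0.3354, p = 0.737316, fail to reject H0.


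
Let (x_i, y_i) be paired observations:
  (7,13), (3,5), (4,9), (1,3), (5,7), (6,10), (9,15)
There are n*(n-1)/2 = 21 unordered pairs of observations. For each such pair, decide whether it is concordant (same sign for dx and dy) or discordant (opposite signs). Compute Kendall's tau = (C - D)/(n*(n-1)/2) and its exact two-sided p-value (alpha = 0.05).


Step 1: Enumerate the 21 unordered pairs (i,j) with i<j and classify each by sign(x_j-x_i) * sign(y_j-y_i).
  (1,2):dx=-4,dy=-8->C; (1,3):dx=-3,dy=-4->C; (1,4):dx=-6,dy=-10->C; (1,5):dx=-2,dy=-6->C
  (1,6):dx=-1,dy=-3->C; (1,7):dx=+2,dy=+2->C; (2,3):dx=+1,dy=+4->C; (2,4):dx=-2,dy=-2->C
  (2,5):dx=+2,dy=+2->C; (2,6):dx=+3,dy=+5->C; (2,7):dx=+6,dy=+10->C; (3,4):dx=-3,dy=-6->C
  (3,5):dx=+1,dy=-2->D; (3,6):dx=+2,dy=+1->C; (3,7):dx=+5,dy=+6->C; (4,5):dx=+4,dy=+4->C
  (4,6):dx=+5,dy=+7->C; (4,7):dx=+8,dy=+12->C; (5,6):dx=+1,dy=+3->C; (5,7):dx=+4,dy=+8->C
  (6,7):dx=+3,dy=+5->C
Step 2: C = 20, D = 1, total pairs = 21.
Step 3: tau = (C - D)/(n(n-1)/2) = (20 - 1)/21 = 0.904762.
Step 4: Exact two-sided p-value (enumerate n! = 5040 permutations of y under H0): p = 0.002778.
Step 5: alpha = 0.05. reject H0.

tau_b = 0.9048 (C=20, D=1), p = 0.002778, reject H0.


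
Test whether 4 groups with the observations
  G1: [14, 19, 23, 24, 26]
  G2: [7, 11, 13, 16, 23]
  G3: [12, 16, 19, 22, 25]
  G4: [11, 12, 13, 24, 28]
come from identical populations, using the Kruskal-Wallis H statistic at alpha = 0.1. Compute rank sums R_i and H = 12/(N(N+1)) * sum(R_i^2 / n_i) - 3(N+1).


Step 1: Combine all N = 20 observations and assign midranks.
sorted (value, group, rank): (7,G2,1), (11,G2,2.5), (11,G4,2.5), (12,G3,4.5), (12,G4,4.5), (13,G2,6.5), (13,G4,6.5), (14,G1,8), (16,G2,9.5), (16,G3,9.5), (19,G1,11.5), (19,G3,11.5), (22,G3,13), (23,G1,14.5), (23,G2,14.5), (24,G1,16.5), (24,G4,16.5), (25,G3,18), (26,G1,19), (28,G4,20)
Step 2: Sum ranks within each group.
R_1 = 69.5 (n_1 = 5)
R_2 = 34 (n_2 = 5)
R_3 = 56.5 (n_3 = 5)
R_4 = 50 (n_4 = 5)
Step 3: H = 12/(N(N+1)) * sum(R_i^2/n_i) - 3(N+1)
     = 12/(20*21) * (69.5^2/5 + 34^2/5 + 56.5^2/5 + 50^2/5) - 3*21
     = 0.028571 * 2335.7 - 63
     = 3.734286.
Step 4: Ties present; correction factor C = 1 - 42/(20^3 - 20) = 0.994737. Corrected H = 3.734286 / 0.994737 = 3.754044.
Step 5: Under H0, H ~ chi^2(3); p-value = 0.289277.
Step 6: alpha = 0.1. fail to reject H0.

H = 3.7540, df = 3, p = 0.289277, fail to reject H0.


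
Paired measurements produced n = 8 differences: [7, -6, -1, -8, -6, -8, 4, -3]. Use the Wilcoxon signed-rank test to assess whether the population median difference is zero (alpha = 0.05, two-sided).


Step 1: Drop any zero differences (none here) and take |d_i|.
|d| = [7, 6, 1, 8, 6, 8, 4, 3]
Step 2: Midrank |d_i| (ties get averaged ranks).
ranks: |7|->6, |6|->4.5, |1|->1, |8|->7.5, |6|->4.5, |8|->7.5, |4|->3, |3|->2
Step 3: Attach original signs; sum ranks with positive sign and with negative sign.
W+ = 6 + 3 = 9
W- = 4.5 + 1 + 7.5 + 4.5 + 7.5 + 2 = 27
(Check: W+ + W- = 36 should equal n(n+1)/2 = 36.)
Step 4: Test statistic W = min(W+, W-) = 9.
Step 5: Ties in |d|, so use the tie-corrected normal approximation.
        E[W] = n(n+1)/4 = 8*9/4 = 18.
        Tie groups: |d|=6 (t=2), |d|=8 (t=2); sum(t^3 - t) = 12.
        Var[W] = n(n+1)(2n+1)/24 - sum(t^3-t)/48 = 1224/24 - 12/48 = 50.75.
        z = (W - E[W]) / sqrt(Var[W]) = (9 - 18) / 7.1239 = -1.2634.
        Two-sided p = 2*Phi(z) = 0.206463.
Step 6: alpha = 0.05. fail to reject H0.

W+ = 9, W- = 27, W = min = 9, p = 0.206463, fail to reject H0.


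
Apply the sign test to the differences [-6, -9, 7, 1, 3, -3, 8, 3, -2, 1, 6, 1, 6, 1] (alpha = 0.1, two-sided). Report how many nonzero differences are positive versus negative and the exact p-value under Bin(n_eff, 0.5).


Step 1: Discard zero differences. Original n = 14; n_eff = number of nonzero differences = 14.
Nonzero differences (with sign): -6, -9, +7, +1, +3, -3, +8, +3, -2, +1, +6, +1, +6, +1
Step 2: Count signs: positive = 10, negative = 4.
Step 3: Under H0: P(positive) = 0.5, so the number of positives S ~ Bin(14, 0.5).
Step 4: Two-sided exact p-value = sum of Bin(14,0.5) probabilities at or below the observed probability = 0.179565.
Step 5: alpha = 0.1. fail to reject H0.

n_eff = 14, pos = 10, neg = 4, p = 0.179565, fail to reject H0.


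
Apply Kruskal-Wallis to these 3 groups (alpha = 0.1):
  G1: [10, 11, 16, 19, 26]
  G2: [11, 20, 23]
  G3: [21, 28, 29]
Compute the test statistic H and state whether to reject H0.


Step 1: Combine all N = 11 observations and assign midranks.
sorted (value, group, rank): (10,G1,1), (11,G1,2.5), (11,G2,2.5), (16,G1,4), (19,G1,5), (20,G2,6), (21,G3,7), (23,G2,8), (26,G1,9), (28,G3,10), (29,G3,11)
Step 2: Sum ranks within each group.
R_1 = 21.5 (n_1 = 5)
R_2 = 16.5 (n_2 = 3)
R_3 = 28 (n_3 = 3)
Step 3: H = 12/(N(N+1)) * sum(R_i^2/n_i) - 3(N+1)
     = 12/(11*12) * (21.5^2/5 + 16.5^2/3 + 28^2/3) - 3*12
     = 0.090909 * 444.533 - 36
     = 4.412121.
Step 4: Ties present; correction factor C = 1 - 6/(11^3 - 11) = 0.995455. Corrected H = 4.412121 / 0.995455 = 4.432268.
Step 5: Under H0, H ~ chi^2(2); p-value = 0.109030.
Step 6: alpha = 0.1. fail to reject H0.

H = 4.4323, df = 2, p = 0.109030, fail to reject H0.


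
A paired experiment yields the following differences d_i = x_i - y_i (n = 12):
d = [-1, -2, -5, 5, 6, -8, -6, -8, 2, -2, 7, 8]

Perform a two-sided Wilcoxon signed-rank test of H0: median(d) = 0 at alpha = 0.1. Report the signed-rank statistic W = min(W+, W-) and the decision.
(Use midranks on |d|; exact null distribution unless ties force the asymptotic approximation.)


Step 1: Drop any zero differences (none here) and take |d_i|.
|d| = [1, 2, 5, 5, 6, 8, 6, 8, 2, 2, 7, 8]
Step 2: Midrank |d_i| (ties get averaged ranks).
ranks: |1|->1, |2|->3, |5|->5.5, |5|->5.5, |6|->7.5, |8|->11, |6|->7.5, |8|->11, |2|->3, |2|->3, |7|->9, |8|->11
Step 3: Attach original signs; sum ranks with positive sign and with negative sign.
W+ = 5.5 + 7.5 + 3 + 9 + 11 = 36
W- = 1 + 3 + 5.5 + 11 + 7.5 + 11 + 3 = 42
(Check: W+ + W- = 78 should equal n(n+1)/2 = 78.)
Step 4: Test statistic W = min(W+, W-) = 36.
Step 5: Ties in |d|, so use the tie-corrected normal approximation.
        E[W] = n(n+1)/4 = 12*13/4 = 39.
        Tie groups: |d|=2 (t=3), |d|=5 (t=2), |d|=6 (t=2), |d|=8 (t=3); sum(t^3 - t) = 60.
        Var[W] = n(n+1)(2n+1)/24 - sum(t^3-t)/48 = 3900/24 - 60/48 = 161.25.
        z = (W - E[W]) / sqrt(Var[W]) = (36 - 39) / 12.6984 = -0.2362.
        Two-sided p = 2*Phi(z) = 0.813239.
Step 6: alpha = 0.1. fail to reject H0.

W+ = 36, W- = 42, W = min = 36, p = 0.813239, fail to reject H0.


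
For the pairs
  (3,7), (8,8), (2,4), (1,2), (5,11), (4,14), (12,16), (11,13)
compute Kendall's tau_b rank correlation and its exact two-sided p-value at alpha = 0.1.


Step 1: Enumerate the 28 unordered pairs (i,j) with i<j and classify each by sign(x_j-x_i) * sign(y_j-y_i).
  (1,2):dx=+5,dy=+1->C; (1,3):dx=-1,dy=-3->C; (1,4):dx=-2,dy=-5->C; (1,5):dx=+2,dy=+4->C
  (1,6):dx=+1,dy=+7->C; (1,7):dx=+9,dy=+9->C; (1,8):dx=+8,dy=+6->C; (2,3):dx=-6,dy=-4->C
  (2,4):dx=-7,dy=-6->C; (2,5):dx=-3,dy=+3->D; (2,6):dx=-4,dy=+6->D; (2,7):dx=+4,dy=+8->C
  (2,8):dx=+3,dy=+5->C; (3,4):dx=-1,dy=-2->C; (3,5):dx=+3,dy=+7->C; (3,6):dx=+2,dy=+10->C
  (3,7):dx=+10,dy=+12->C; (3,8):dx=+9,dy=+9->C; (4,5):dx=+4,dy=+9->C; (4,6):dx=+3,dy=+12->C
  (4,7):dx=+11,dy=+14->C; (4,8):dx=+10,dy=+11->C; (5,6):dx=-1,dy=+3->D; (5,7):dx=+7,dy=+5->C
  (5,8):dx=+6,dy=+2->C; (6,7):dx=+8,dy=+2->C; (6,8):dx=+7,dy=-1->D; (7,8):dx=-1,dy=-3->C
Step 2: C = 24, D = 4, total pairs = 28.
Step 3: tau = (C - D)/(n(n-1)/2) = (24 - 4)/28 = 0.714286.
Step 4: Exact two-sided p-value (enumerate n! = 40320 permutations of y under H0): p = 0.014137.
Step 5: alpha = 0.1. reject H0.

tau_b = 0.7143 (C=24, D=4), p = 0.014137, reject H0.


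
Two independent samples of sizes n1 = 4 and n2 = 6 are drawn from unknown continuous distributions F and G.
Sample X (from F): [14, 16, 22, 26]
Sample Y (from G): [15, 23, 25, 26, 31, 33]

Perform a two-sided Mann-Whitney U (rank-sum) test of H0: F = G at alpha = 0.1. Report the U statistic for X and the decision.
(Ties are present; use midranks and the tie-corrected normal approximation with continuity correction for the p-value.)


Step 1: Combine and sort all 10 observations; assign midranks.
sorted (value, group): (14,X), (15,Y), (16,X), (22,X), (23,Y), (25,Y), (26,X), (26,Y), (31,Y), (33,Y)
ranks: 14->1, 15->2, 16->3, 22->4, 23->5, 25->6, 26->7.5, 26->7.5, 31->9, 33->10
Step 2: Rank sum for X: R1 = 1 + 3 + 4 + 7.5 = 15.5.
Step 3: U_X = R1 - n1(n1+1)/2 = 15.5 - 4*5/2 = 15.5 - 10 = 5.5.
       U_Y = n1*n2 - U_X = 24 - 5.5 = 18.5.
Step 4: Ties are present, so use the tie-corrected normal approximation (with continuity correction) for the p-value.
Step 5: p-value = 0.199458; compare to alpha = 0.1. fail to reject H0.

U_X = 5.5, p = 0.199458, fail to reject H0 at alpha = 0.1.


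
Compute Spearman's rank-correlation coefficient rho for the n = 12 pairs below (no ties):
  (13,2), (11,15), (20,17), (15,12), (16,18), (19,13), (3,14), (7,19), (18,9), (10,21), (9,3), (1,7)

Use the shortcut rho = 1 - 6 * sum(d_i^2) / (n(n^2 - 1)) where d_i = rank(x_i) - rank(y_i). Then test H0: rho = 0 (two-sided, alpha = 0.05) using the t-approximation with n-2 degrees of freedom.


Step 1: Rank x and y separately (midranks; no ties here).
rank(x): 13->7, 11->6, 20->12, 15->8, 16->9, 19->11, 3->2, 7->3, 18->10, 10->5, 9->4, 1->1
rank(y): 2->1, 15->8, 17->9, 12->5, 18->10, 13->6, 14->7, 19->11, 9->4, 21->12, 3->2, 7->3
Step 2: d_i = R_x(i) - R_y(i); compute d_i^2.
  (7-1)^2=36, (6-8)^2=4, (12-9)^2=9, (8-5)^2=9, (9-10)^2=1, (11-6)^2=25, (2-7)^2=25, (3-11)^2=64, (10-4)^2=36, (5-12)^2=49, (4-2)^2=4, (1-3)^2=4
sum(d^2) = 266.
Step 3: rho = 1 - 6*266 / (12*(12^2 - 1)) = 1 - 1596/1716 = 0.069930.
Step 4: Under H0, t = rho * sqrt((n-2)/(1-rho^2)) = 0.2217 ~ t(10).
Step 5: Two-sided p-value from the t-distribution with 10 df = 0.829024.
Step 6: alpha = 0.05. fail to reject H0.

rho = 0.0699, p = 0.829024, fail to reject H0 at alpha = 0.05.


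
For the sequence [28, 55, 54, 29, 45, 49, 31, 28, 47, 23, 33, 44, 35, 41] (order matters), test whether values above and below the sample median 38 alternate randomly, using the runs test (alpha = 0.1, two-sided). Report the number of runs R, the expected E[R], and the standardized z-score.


Step 1: Compute median = 38; label A = above, B = below.
Labels in order: BAABAABBABBABA  (n_A = 7, n_B = 7)
Step 2: Count runs R = 10.
Step 3: Under H0 (random ordering), E[R] = 2*n_A*n_B/(n_A+n_B) + 1 = 2*7*7/14 + 1 = 8.0000.
        Var[R] = 2*n_A*n_B*(2*n_A*n_B - n_A - n_B) / ((n_A+n_B)^2 * (n_A+n_B-1)) = 8232/2548 = 3.2308.
        SD[R] = 1.7974.
Step 4: Continuity-corrected z = (R - 0.5 - E[R]) / SD[R] = (10 - 0.5 - 8.0000) / 1.7974 = 0.8345.
Step 5: Two-sided p-value via normal approximation = 2*(1 - Phi(|z|)) = 0.403986.
Step 6: alpha = 0.1. fail to reject H0.

R = 10, z = 0.8345, p = 0.403986, fail to reject H0.


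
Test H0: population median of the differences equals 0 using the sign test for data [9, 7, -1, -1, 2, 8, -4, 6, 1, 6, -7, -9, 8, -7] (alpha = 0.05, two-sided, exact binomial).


Step 1: Discard zero differences. Original n = 14; n_eff = number of nonzero differences = 14.
Nonzero differences (with sign): +9, +7, -1, -1, +2, +8, -4, +6, +1, +6, -7, -9, +8, -7
Step 2: Count signs: positive = 8, negative = 6.
Step 3: Under H0: P(positive) = 0.5, so the number of positives S ~ Bin(14, 0.5).
Step 4: Two-sided exact p-value = sum of Bin(14,0.5) probabilities at or below the observed probability = 0.790527.
Step 5: alpha = 0.05. fail to reject H0.

n_eff = 14, pos = 8, neg = 6, p = 0.790527, fail to reject H0.


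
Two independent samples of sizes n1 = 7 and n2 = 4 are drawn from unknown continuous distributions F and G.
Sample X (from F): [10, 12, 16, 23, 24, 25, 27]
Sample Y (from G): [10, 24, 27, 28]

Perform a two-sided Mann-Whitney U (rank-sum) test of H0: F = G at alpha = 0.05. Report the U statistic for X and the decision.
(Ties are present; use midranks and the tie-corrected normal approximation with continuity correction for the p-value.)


Step 1: Combine and sort all 11 observations; assign midranks.
sorted (value, group): (10,X), (10,Y), (12,X), (16,X), (23,X), (24,X), (24,Y), (25,X), (27,X), (27,Y), (28,Y)
ranks: 10->1.5, 10->1.5, 12->3, 16->4, 23->5, 24->6.5, 24->6.5, 25->8, 27->9.5, 27->9.5, 28->11
Step 2: Rank sum for X: R1 = 1.5 + 3 + 4 + 5 + 6.5 + 8 + 9.5 = 37.5.
Step 3: U_X = R1 - n1(n1+1)/2 = 37.5 - 7*8/2 = 37.5 - 28 = 9.5.
       U_Y = n1*n2 - U_X = 28 - 9.5 = 18.5.
Step 4: Ties are present, so use the tie-corrected normal approximation (with continuity correction) for the p-value.
Step 5: p-value = 0.446576; compare to alpha = 0.05. fail to reject H0.

U_X = 9.5, p = 0.446576, fail to reject H0 at alpha = 0.05.


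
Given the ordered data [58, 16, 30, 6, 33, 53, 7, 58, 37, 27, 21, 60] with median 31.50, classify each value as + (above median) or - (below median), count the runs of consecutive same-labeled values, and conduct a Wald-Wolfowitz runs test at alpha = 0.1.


Step 1: Compute median = 31.50; label A = above, B = below.
Labels in order: ABBBAABAABBA  (n_A = 6, n_B = 6)
Step 2: Count runs R = 7.
Step 3: Under H0 (random ordering), E[R] = 2*n_A*n_B/(n_A+n_B) + 1 = 2*6*6/12 + 1 = 7.0000.
        Var[R] = 2*n_A*n_B*(2*n_A*n_B - n_A - n_B) / ((n_A+n_B)^2 * (n_A+n_B-1)) = 4320/1584 = 2.7273.
        SD[R] = 1.6514.
Step 4: R = E[R], so z = 0 with no continuity correction.
Step 5: Two-sided p-value via normal approximation = 2*(1 - Phi(|z|)) = 1.000000.
Step 6: alpha = 0.1. fail to reject H0.

R = 7, z = 0.0000, p = 1.000000, fail to reject H0.


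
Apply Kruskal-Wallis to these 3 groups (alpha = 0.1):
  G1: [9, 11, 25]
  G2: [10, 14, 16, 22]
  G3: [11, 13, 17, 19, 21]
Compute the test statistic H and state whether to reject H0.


Step 1: Combine all N = 12 observations and assign midranks.
sorted (value, group, rank): (9,G1,1), (10,G2,2), (11,G1,3.5), (11,G3,3.5), (13,G3,5), (14,G2,6), (16,G2,7), (17,G3,8), (19,G3,9), (21,G3,10), (22,G2,11), (25,G1,12)
Step 2: Sum ranks within each group.
R_1 = 16.5 (n_1 = 3)
R_2 = 26 (n_2 = 4)
R_3 = 35.5 (n_3 = 5)
Step 3: H = 12/(N(N+1)) * sum(R_i^2/n_i) - 3(N+1)
     = 12/(12*13) * (16.5^2/3 + 26^2/4 + 35.5^2/5) - 3*13
     = 0.076923 * 511.8 - 39
     = 0.369231.
Step 4: Ties present; correction factor C = 1 - 6/(12^3 - 12) = 0.996503. Corrected H = 0.369231 / 0.996503 = 0.370526.
Step 5: Under H0, H ~ chi^2(2); p-value = 0.830886.
Step 6: alpha = 0.1. fail to reject H0.

H = 0.3705, df = 2, p = 0.830886, fail to reject H0.


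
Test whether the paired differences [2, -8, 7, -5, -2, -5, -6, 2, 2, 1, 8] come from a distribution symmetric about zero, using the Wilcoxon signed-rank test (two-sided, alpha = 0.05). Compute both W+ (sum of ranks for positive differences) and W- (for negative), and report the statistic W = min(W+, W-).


Step 1: Drop any zero differences (none here) and take |d_i|.
|d| = [2, 8, 7, 5, 2, 5, 6, 2, 2, 1, 8]
Step 2: Midrank |d_i| (ties get averaged ranks).
ranks: |2|->3.5, |8|->10.5, |7|->9, |5|->6.5, |2|->3.5, |5|->6.5, |6|->8, |2|->3.5, |2|->3.5, |1|->1, |8|->10.5
Step 3: Attach original signs; sum ranks with positive sign and with negative sign.
W+ = 3.5 + 9 + 3.5 + 3.5 + 1 + 10.5 = 31
W- = 10.5 + 6.5 + 3.5 + 6.5 + 8 = 35
(Check: W+ + W- = 66 should equal n(n+1)/2 = 66.)
Step 4: Test statistic W = min(W+, W-) = 31.
Step 5: Ties in |d|, so use the tie-corrected normal approximation.
        E[W] = n(n+1)/4 = 11*12/4 = 33.
        Tie groups: |d|=2 (t=4), |d|=5 (t=2), |d|=8 (t=2); sum(t^3 - t) = 72.
        Var[W] = n(n+1)(2n+1)/24 - sum(t^3-t)/48 = 3036/24 - 72/48 = 125.
        z = (W - E[W]) / sqrt(Var[W]) = (31 - 33) / 11.1803 = -0.1789.
        Two-sided p = 2*Phi(z) = 0.858028.
Step 6: alpha = 0.05. fail to reject H0.

W+ = 31, W- = 35, W = min = 31, p = 0.858028, fail to reject H0.


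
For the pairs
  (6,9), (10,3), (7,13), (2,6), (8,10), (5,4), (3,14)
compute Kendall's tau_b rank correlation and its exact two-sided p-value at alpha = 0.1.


Step 1: Enumerate the 21 unordered pairs (i,j) with i<j and classify each by sign(x_j-x_i) * sign(y_j-y_i).
  (1,2):dx=+4,dy=-6->D; (1,3):dx=+1,dy=+4->C; (1,4):dx=-4,dy=-3->C; (1,5):dx=+2,dy=+1->C
  (1,6):dx=-1,dy=-5->C; (1,7):dx=-3,dy=+5->D; (2,3):dx=-3,dy=+10->D; (2,4):dx=-8,dy=+3->D
  (2,5):dx=-2,dy=+7->D; (2,6):dx=-5,dy=+1->D; (2,7):dx=-7,dy=+11->D; (3,4):dx=-5,dy=-7->C
  (3,5):dx=+1,dy=-3->D; (3,6):dx=-2,dy=-9->C; (3,7):dx=-4,dy=+1->D; (4,5):dx=+6,dy=+4->C
  (4,6):dx=+3,dy=-2->D; (4,7):dx=+1,dy=+8->C; (5,6):dx=-3,dy=-6->C; (5,7):dx=-5,dy=+4->D
  (6,7):dx=-2,dy=+10->D
Step 2: C = 9, D = 12, total pairs = 21.
Step 3: tau = (C - D)/(n(n-1)/2) = (9 - 12)/21 = -0.142857.
Step 4: Exact two-sided p-value (enumerate n! = 5040 permutations of y under H0): p = 0.772619.
Step 5: alpha = 0.1. fail to reject H0.

tau_b = -0.1429 (C=9, D=12), p = 0.772619, fail to reject H0.


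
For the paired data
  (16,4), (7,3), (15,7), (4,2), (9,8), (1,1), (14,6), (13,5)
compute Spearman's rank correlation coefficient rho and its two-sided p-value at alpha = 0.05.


Step 1: Rank x and y separately (midranks; no ties here).
rank(x): 16->8, 7->3, 15->7, 4->2, 9->4, 1->1, 14->6, 13->5
rank(y): 4->4, 3->3, 7->7, 2->2, 8->8, 1->1, 6->6, 5->5
Step 2: d_i = R_x(i) - R_y(i); compute d_i^2.
  (8-4)^2=16, (3-3)^2=0, (7-7)^2=0, (2-2)^2=0, (4-8)^2=16, (1-1)^2=0, (6-6)^2=0, (5-5)^2=0
sum(d^2) = 32.
Step 3: rho = 1 - 6*32 / (8*(8^2 - 1)) = 1 - 192/504 = 0.619048.
Step 4: Under H0, t = rho * sqrt((n-2)/(1-rho^2)) = 1.9308 ~ t(6).
Step 5: Two-sided p-value from the t-distribution with 6 df = 0.101733.
Step 6: alpha = 0.05. fail to reject H0.

rho = 0.6190, p = 0.101733, fail to reject H0 at alpha = 0.05.


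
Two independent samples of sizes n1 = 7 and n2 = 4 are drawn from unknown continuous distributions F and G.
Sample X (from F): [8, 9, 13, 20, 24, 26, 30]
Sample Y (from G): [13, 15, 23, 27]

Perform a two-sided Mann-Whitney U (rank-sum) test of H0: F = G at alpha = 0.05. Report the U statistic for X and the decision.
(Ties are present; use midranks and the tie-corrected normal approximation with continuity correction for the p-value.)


Step 1: Combine and sort all 11 observations; assign midranks.
sorted (value, group): (8,X), (9,X), (13,X), (13,Y), (15,Y), (20,X), (23,Y), (24,X), (26,X), (27,Y), (30,X)
ranks: 8->1, 9->2, 13->3.5, 13->3.5, 15->5, 20->6, 23->7, 24->8, 26->9, 27->10, 30->11
Step 2: Rank sum for X: R1 = 1 + 2 + 3.5 + 6 + 8 + 9 + 11 = 40.5.
Step 3: U_X = R1 - n1(n1+1)/2 = 40.5 - 7*8/2 = 40.5 - 28 = 12.5.
       U_Y = n1*n2 - U_X = 28 - 12.5 = 15.5.
Step 4: Ties are present, so use the tie-corrected normal approximation (with continuity correction) for the p-value.
Step 5: p-value = 0.849769; compare to alpha = 0.05. fail to reject H0.

U_X = 12.5, p = 0.849769, fail to reject H0 at alpha = 0.05.


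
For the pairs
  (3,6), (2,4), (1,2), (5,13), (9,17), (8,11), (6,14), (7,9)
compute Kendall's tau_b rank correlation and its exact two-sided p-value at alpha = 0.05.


Step 1: Enumerate the 28 unordered pairs (i,j) with i<j and classify each by sign(x_j-x_i) * sign(y_j-y_i).
  (1,2):dx=-1,dy=-2->C; (1,3):dx=-2,dy=-4->C; (1,4):dx=+2,dy=+7->C; (1,5):dx=+6,dy=+11->C
  (1,6):dx=+5,dy=+5->C; (1,7):dx=+3,dy=+8->C; (1,8):dx=+4,dy=+3->C; (2,3):dx=-1,dy=-2->C
  (2,4):dx=+3,dy=+9->C; (2,5):dx=+7,dy=+13->C; (2,6):dx=+6,dy=+7->C; (2,7):dx=+4,dy=+10->C
  (2,8):dx=+5,dy=+5->C; (3,4):dx=+4,dy=+11->C; (3,5):dx=+8,dy=+15->C; (3,6):dx=+7,dy=+9->C
  (3,7):dx=+5,dy=+12->C; (3,8):dx=+6,dy=+7->C; (4,5):dx=+4,dy=+4->C; (4,6):dx=+3,dy=-2->D
  (4,7):dx=+1,dy=+1->C; (4,8):dx=+2,dy=-4->D; (5,6):dx=-1,dy=-6->C; (5,7):dx=-3,dy=-3->C
  (5,8):dx=-2,dy=-8->C; (6,7):dx=-2,dy=+3->D; (6,8):dx=-1,dy=-2->C; (7,8):dx=+1,dy=-5->D
Step 2: C = 24, D = 4, total pairs = 28.
Step 3: tau = (C - D)/(n(n-1)/2) = (24 - 4)/28 = 0.714286.
Step 4: Exact two-sided p-value (enumerate n! = 40320 permutations of y under H0): p = 0.014137.
Step 5: alpha = 0.05. reject H0.

tau_b = 0.7143 (C=24, D=4), p = 0.014137, reject H0.


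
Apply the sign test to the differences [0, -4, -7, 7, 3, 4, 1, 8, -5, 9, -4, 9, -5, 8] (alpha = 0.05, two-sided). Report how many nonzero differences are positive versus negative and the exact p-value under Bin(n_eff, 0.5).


Step 1: Discard zero differences. Original n = 14; n_eff = number of nonzero differences = 13.
Nonzero differences (with sign): -4, -7, +7, +3, +4, +1, +8, -5, +9, -4, +9, -5, +8
Step 2: Count signs: positive = 8, negative = 5.
Step 3: Under H0: P(positive) = 0.5, so the number of positives S ~ Bin(13, 0.5).
Step 4: Two-sided exact p-value = sum of Bin(13,0.5) probabilities at or below the observed probability = 0.581055.
Step 5: alpha = 0.05. fail to reject H0.

n_eff = 13, pos = 8, neg = 5, p = 0.581055, fail to reject H0.


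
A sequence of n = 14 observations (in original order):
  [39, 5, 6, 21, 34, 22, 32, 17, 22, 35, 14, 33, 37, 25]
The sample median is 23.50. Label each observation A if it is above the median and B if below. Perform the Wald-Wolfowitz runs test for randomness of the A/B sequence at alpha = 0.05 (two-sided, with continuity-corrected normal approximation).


Step 1: Compute median = 23.50; label A = above, B = below.
Labels in order: ABBBABABBABAAA  (n_A = 7, n_B = 7)
Step 2: Count runs R = 9.
Step 3: Under H0 (random ordering), E[R] = 2*n_A*n_B/(n_A+n_B) + 1 = 2*7*7/14 + 1 = 8.0000.
        Var[R] = 2*n_A*n_B*(2*n_A*n_B - n_A - n_B) / ((n_A+n_B)^2 * (n_A+n_B-1)) = 8232/2548 = 3.2308.
        SD[R] = 1.7974.
Step 4: Continuity-corrected z = (R - 0.5 - E[R]) / SD[R] = (9 - 0.5 - 8.0000) / 1.7974 = 0.2782.
Step 5: Two-sided p-value via normal approximation = 2*(1 - Phi(|z|)) = 0.780879.
Step 6: alpha = 0.05. fail to reject H0.

R = 9, z = 0.2782, p = 0.780879, fail to reject H0.


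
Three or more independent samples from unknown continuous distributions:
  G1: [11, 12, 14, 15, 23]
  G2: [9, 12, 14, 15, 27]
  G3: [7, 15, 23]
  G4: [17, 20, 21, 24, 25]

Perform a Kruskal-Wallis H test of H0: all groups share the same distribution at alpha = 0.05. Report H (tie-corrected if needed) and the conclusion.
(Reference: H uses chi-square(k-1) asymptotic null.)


Step 1: Combine all N = 18 observations and assign midranks.
sorted (value, group, rank): (7,G3,1), (9,G2,2), (11,G1,3), (12,G1,4.5), (12,G2,4.5), (14,G1,6.5), (14,G2,6.5), (15,G1,9), (15,G2,9), (15,G3,9), (17,G4,11), (20,G4,12), (21,G4,13), (23,G1,14.5), (23,G3,14.5), (24,G4,16), (25,G4,17), (27,G2,18)
Step 2: Sum ranks within each group.
R_1 = 37.5 (n_1 = 5)
R_2 = 40 (n_2 = 5)
R_3 = 24.5 (n_3 = 3)
R_4 = 69 (n_4 = 5)
Step 3: H = 12/(N(N+1)) * sum(R_i^2/n_i) - 3(N+1)
     = 12/(18*19) * (37.5^2/5 + 40^2/5 + 24.5^2/3 + 69^2/5) - 3*19
     = 0.035088 * 1753.53 - 57
     = 4.527485.
Step 4: Ties present; correction factor C = 1 - 42/(18^3 - 18) = 0.992776. Corrected H = 4.527485 / 0.992776 = 4.560430.
Step 5: Under H0, H ~ chi^2(3); p-value = 0.206963.
Step 6: alpha = 0.05. fail to reject H0.

H = 4.5604, df = 3, p = 0.206963, fail to reject H0.


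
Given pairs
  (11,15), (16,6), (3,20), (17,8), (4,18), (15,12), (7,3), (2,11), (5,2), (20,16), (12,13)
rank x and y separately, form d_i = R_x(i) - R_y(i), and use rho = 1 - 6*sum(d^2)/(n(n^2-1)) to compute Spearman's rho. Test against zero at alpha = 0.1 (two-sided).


Step 1: Rank x and y separately (midranks; no ties here).
rank(x): 11->6, 16->9, 3->2, 17->10, 4->3, 15->8, 7->5, 2->1, 5->4, 20->11, 12->7
rank(y): 15->8, 6->3, 20->11, 8->4, 18->10, 12->6, 3->2, 11->5, 2->1, 16->9, 13->7
Step 2: d_i = R_x(i) - R_y(i); compute d_i^2.
  (6-8)^2=4, (9-3)^2=36, (2-11)^2=81, (10-4)^2=36, (3-10)^2=49, (8-6)^2=4, (5-2)^2=9, (1-5)^2=16, (4-1)^2=9, (11-9)^2=4, (7-7)^2=0
sum(d^2) = 248.
Step 3: rho = 1 - 6*248 / (11*(11^2 - 1)) = 1 - 1488/1320 = -0.127273.
Step 4: Under H0, t = rho * sqrt((n-2)/(1-rho^2)) = -0.3849 ~ t(9).
Step 5: Two-sided p-value from the t-distribution with 9 df = 0.709215.
Step 6: alpha = 0.1. fail to reject H0.

rho = -0.1273, p = 0.709215, fail to reject H0 at alpha = 0.1.


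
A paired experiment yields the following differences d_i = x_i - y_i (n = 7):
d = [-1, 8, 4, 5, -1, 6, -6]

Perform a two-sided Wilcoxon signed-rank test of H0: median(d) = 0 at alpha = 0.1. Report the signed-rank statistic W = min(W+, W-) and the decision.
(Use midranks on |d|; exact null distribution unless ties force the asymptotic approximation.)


Step 1: Drop any zero differences (none here) and take |d_i|.
|d| = [1, 8, 4, 5, 1, 6, 6]
Step 2: Midrank |d_i| (ties get averaged ranks).
ranks: |1|->1.5, |8|->7, |4|->3, |5|->4, |1|->1.5, |6|->5.5, |6|->5.5
Step 3: Attach original signs; sum ranks with positive sign and with negative sign.
W+ = 7 + 3 + 4 + 5.5 = 19.5
W- = 1.5 + 1.5 + 5.5 = 8.5
(Check: W+ + W- = 28 should equal n(n+1)/2 = 28.)
Step 4: Test statistic W = min(W+, W-) = 8.5.
Step 5: Ties in |d|, so use the tie-corrected normal approximation.
        E[W] = n(n+1)/4 = 7*8/4 = 14.
        Tie groups: |d|=1 (t=2), |d|=6 (t=2); sum(t^3 - t) = 12.
        Var[W] = n(n+1)(2n+1)/24 - sum(t^3-t)/48 = 840/24 - 12/48 = 34.75.
        z = (W - E[W]) / sqrt(Var[W]) = (8.5 - 14) / 5.8949 = -0.9330.
        Two-sided p = 2*Phi(z) = 0.350816.
Step 6: alpha = 0.1. fail to reject H0.

W+ = 19.5, W- = 8.5, W = min = 8.5, p = 0.350816, fail to reject H0.


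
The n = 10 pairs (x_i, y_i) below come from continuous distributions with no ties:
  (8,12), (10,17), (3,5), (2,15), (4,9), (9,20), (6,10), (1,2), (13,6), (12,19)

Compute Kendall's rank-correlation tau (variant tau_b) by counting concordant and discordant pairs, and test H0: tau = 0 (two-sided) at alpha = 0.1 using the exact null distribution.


Step 1: Enumerate the 45 unordered pairs (i,j) with i<j and classify each by sign(x_j-x_i) * sign(y_j-y_i).
  (1,2):dx=+2,dy=+5->C; (1,3):dx=-5,dy=-7->C; (1,4):dx=-6,dy=+3->D; (1,5):dx=-4,dy=-3->C
  (1,6):dx=+1,dy=+8->C; (1,7):dx=-2,dy=-2->C; (1,8):dx=-7,dy=-10->C; (1,9):dx=+5,dy=-6->D
  (1,10):dx=+4,dy=+7->C; (2,3):dx=-7,dy=-12->C; (2,4):dx=-8,dy=-2->C; (2,5):dx=-6,dy=-8->C
  (2,6):dx=-1,dy=+3->D; (2,7):dx=-4,dy=-7->C; (2,8):dx=-9,dy=-15->C; (2,9):dx=+3,dy=-11->D
  (2,10):dx=+2,dy=+2->C; (3,4):dx=-1,dy=+10->D; (3,5):dx=+1,dy=+4->C; (3,6):dx=+6,dy=+15->C
  (3,7):dx=+3,dy=+5->C; (3,8):dx=-2,dy=-3->C; (3,9):dx=+10,dy=+1->C; (3,10):dx=+9,dy=+14->C
  (4,5):dx=+2,dy=-6->D; (4,6):dx=+7,dy=+5->C; (4,7):dx=+4,dy=-5->D; (4,8):dx=-1,dy=-13->C
  (4,9):dx=+11,dy=-9->D; (4,10):dx=+10,dy=+4->C; (5,6):dx=+5,dy=+11->C; (5,7):dx=+2,dy=+1->C
  (5,8):dx=-3,dy=-7->C; (5,9):dx=+9,dy=-3->D; (5,10):dx=+8,dy=+10->C; (6,7):dx=-3,dy=-10->C
  (6,8):dx=-8,dy=-18->C; (6,9):dx=+4,dy=-14->D; (6,10):dx=+3,dy=-1->D; (7,8):dx=-5,dy=-8->C
  (7,9):dx=+7,dy=-4->D; (7,10):dx=+6,dy=+9->C; (8,9):dx=+12,dy=+4->C; (8,10):dx=+11,dy=+17->C
  (9,10):dx=-1,dy=+13->D
Step 2: C = 32, D = 13, total pairs = 45.
Step 3: tau = (C - D)/(n(n-1)/2) = (32 - 13)/45 = 0.422222.
Step 4: Exact two-sided p-value (enumerate n! = 3628800 permutations of y under H0): p = 0.108313.
Step 5: alpha = 0.1. fail to reject H0.

tau_b = 0.4222 (C=32, D=13), p = 0.108313, fail to reject H0.


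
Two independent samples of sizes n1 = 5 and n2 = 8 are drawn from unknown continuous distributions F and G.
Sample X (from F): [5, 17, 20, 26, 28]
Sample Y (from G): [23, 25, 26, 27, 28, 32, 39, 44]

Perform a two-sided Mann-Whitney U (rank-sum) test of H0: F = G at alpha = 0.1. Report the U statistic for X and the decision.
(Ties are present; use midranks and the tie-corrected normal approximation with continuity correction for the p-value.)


Step 1: Combine and sort all 13 observations; assign midranks.
sorted (value, group): (5,X), (17,X), (20,X), (23,Y), (25,Y), (26,X), (26,Y), (27,Y), (28,X), (28,Y), (32,Y), (39,Y), (44,Y)
ranks: 5->1, 17->2, 20->3, 23->4, 25->5, 26->6.5, 26->6.5, 27->8, 28->9.5, 28->9.5, 32->11, 39->12, 44->13
Step 2: Rank sum for X: R1 = 1 + 2 + 3 + 6.5 + 9.5 = 22.
Step 3: U_X = R1 - n1(n1+1)/2 = 22 - 5*6/2 = 22 - 15 = 7.
       U_Y = n1*n2 - U_X = 40 - 7 = 33.
Step 4: Ties are present, so use the tie-corrected normal approximation (with continuity correction) for the p-value.
Step 5: p-value = 0.066526; compare to alpha = 0.1. reject H0.

U_X = 7, p = 0.066526, reject H0 at alpha = 0.1.


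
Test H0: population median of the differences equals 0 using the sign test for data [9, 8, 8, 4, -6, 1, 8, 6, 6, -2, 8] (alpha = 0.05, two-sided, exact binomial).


Step 1: Discard zero differences. Original n = 11; n_eff = number of nonzero differences = 11.
Nonzero differences (with sign): +9, +8, +8, +4, -6, +1, +8, +6, +6, -2, +8
Step 2: Count signs: positive = 9, negative = 2.
Step 3: Under H0: P(positive) = 0.5, so the number of positives S ~ Bin(11, 0.5).
Step 4: Two-sided exact p-value = sum of Bin(11,0.5) probabilities at or below the observed probability = 0.065430.
Step 5: alpha = 0.05. fail to reject H0.

n_eff = 11, pos = 9, neg = 2, p = 0.065430, fail to reject H0.


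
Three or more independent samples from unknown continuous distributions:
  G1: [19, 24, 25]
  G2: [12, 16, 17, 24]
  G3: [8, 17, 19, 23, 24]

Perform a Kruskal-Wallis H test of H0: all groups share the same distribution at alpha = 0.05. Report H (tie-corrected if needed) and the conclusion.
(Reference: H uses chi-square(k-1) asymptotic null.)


Step 1: Combine all N = 12 observations and assign midranks.
sorted (value, group, rank): (8,G3,1), (12,G2,2), (16,G2,3), (17,G2,4.5), (17,G3,4.5), (19,G1,6.5), (19,G3,6.5), (23,G3,8), (24,G1,10), (24,G2,10), (24,G3,10), (25,G1,12)
Step 2: Sum ranks within each group.
R_1 = 28.5 (n_1 = 3)
R_2 = 19.5 (n_2 = 4)
R_3 = 30 (n_3 = 5)
Step 3: H = 12/(N(N+1)) * sum(R_i^2/n_i) - 3(N+1)
     = 12/(12*13) * (28.5^2/3 + 19.5^2/4 + 30^2/5) - 3*13
     = 0.076923 * 545.812 - 39
     = 2.985577.
Step 4: Ties present; correction factor C = 1 - 36/(12^3 - 12) = 0.979021. Corrected H = 2.985577 / 0.979021 = 3.049554.
Step 5: Under H0, H ~ chi^2(2); p-value = 0.217670.
Step 6: alpha = 0.05. fail to reject H0.

H = 3.0496, df = 2, p = 0.217670, fail to reject H0.


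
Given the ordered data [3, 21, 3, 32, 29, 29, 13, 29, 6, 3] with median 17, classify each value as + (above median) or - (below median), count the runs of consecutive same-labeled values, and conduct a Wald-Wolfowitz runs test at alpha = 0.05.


Step 1: Compute median = 17; label A = above, B = below.
Labels in order: BABAAABABB  (n_A = 5, n_B = 5)
Step 2: Count runs R = 7.
Step 3: Under H0 (random ordering), E[R] = 2*n_A*n_B/(n_A+n_B) + 1 = 2*5*5/10 + 1 = 6.0000.
        Var[R] = 2*n_A*n_B*(2*n_A*n_B - n_A - n_B) / ((n_A+n_B)^2 * (n_A+n_B-1)) = 2000/900 = 2.2222.
        SD[R] = 1.4907.
Step 4: Continuity-corrected z = (R - 0.5 - E[R]) / SD[R] = (7 - 0.5 - 6.0000) / 1.4907 = 0.3354.
Step 5: Two-sided p-value via normal approximation = 2*(1 - Phi(|z|)) = 0.737316.
Step 6: alpha = 0.05. fail to reject H0.

R = 7, z = 0.3354, p = 0.737316, fail to reject H0.


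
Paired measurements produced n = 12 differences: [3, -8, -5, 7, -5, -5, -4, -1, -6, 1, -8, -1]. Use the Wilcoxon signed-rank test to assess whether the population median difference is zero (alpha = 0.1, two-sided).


Step 1: Drop any zero differences (none here) and take |d_i|.
|d| = [3, 8, 5, 7, 5, 5, 4, 1, 6, 1, 8, 1]
Step 2: Midrank |d_i| (ties get averaged ranks).
ranks: |3|->4, |8|->11.5, |5|->7, |7|->10, |5|->7, |5|->7, |4|->5, |1|->2, |6|->9, |1|->2, |8|->11.5, |1|->2
Step 3: Attach original signs; sum ranks with positive sign and with negative sign.
W+ = 4 + 10 + 2 = 16
W- = 11.5 + 7 + 7 + 7 + 5 + 2 + 9 + 11.5 + 2 = 62
(Check: W+ + W- = 78 should equal n(n+1)/2 = 78.)
Step 4: Test statistic W = min(W+, W-) = 16.
Step 5: Ties in |d|, so use the tie-corrected normal approximation.
        E[W] = n(n+1)/4 = 12*13/4 = 39.
        Tie groups: |d|=1 (t=3), |d|=5 (t=3), |d|=8 (t=2); sum(t^3 - t) = 54.
        Var[W] = n(n+1)(2n+1)/24 - sum(t^3-t)/48 = 3900/24 - 54/48 = 161.375.
        z = (W - E[W]) / sqrt(Var[W]) = (16 - 39) / 12.7033 = -1.8105.
        Two-sided p = 2*Phi(z) = 0.070211.
Step 6: alpha = 0.1. reject H0.

W+ = 16, W- = 62, W = min = 16, p = 0.070211, reject H0.


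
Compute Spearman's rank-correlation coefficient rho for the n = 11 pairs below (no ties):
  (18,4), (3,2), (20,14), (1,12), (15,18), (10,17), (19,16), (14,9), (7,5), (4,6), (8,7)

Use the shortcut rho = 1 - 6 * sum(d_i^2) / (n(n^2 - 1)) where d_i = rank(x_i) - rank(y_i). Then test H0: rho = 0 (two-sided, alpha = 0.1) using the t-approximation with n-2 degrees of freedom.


Step 1: Rank x and y separately (midranks; no ties here).
rank(x): 18->9, 3->2, 20->11, 1->1, 15->8, 10->6, 19->10, 14->7, 7->4, 4->3, 8->5
rank(y): 4->2, 2->1, 14->8, 12->7, 18->11, 17->10, 16->9, 9->6, 5->3, 6->4, 7->5
Step 2: d_i = R_x(i) - R_y(i); compute d_i^2.
  (9-2)^2=49, (2-1)^2=1, (11-8)^2=9, (1-7)^2=36, (8-11)^2=9, (6-10)^2=16, (10-9)^2=1, (7-6)^2=1, (4-3)^2=1, (3-4)^2=1, (5-5)^2=0
sum(d^2) = 124.
Step 3: rho = 1 - 6*124 / (11*(11^2 - 1)) = 1 - 744/1320 = 0.436364.
Step 4: Under H0, t = rho * sqrt((n-2)/(1-rho^2)) = 1.4549 ~ t(9).
Step 5: Two-sided p-value from the t-distribution with 9 df = 0.179665.
Step 6: alpha = 0.1. fail to reject H0.

rho = 0.4364, p = 0.179665, fail to reject H0 at alpha = 0.1.


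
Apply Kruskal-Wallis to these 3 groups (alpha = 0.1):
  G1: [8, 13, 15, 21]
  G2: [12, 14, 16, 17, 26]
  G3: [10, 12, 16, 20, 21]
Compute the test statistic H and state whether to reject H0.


Step 1: Combine all N = 14 observations and assign midranks.
sorted (value, group, rank): (8,G1,1), (10,G3,2), (12,G2,3.5), (12,G3,3.5), (13,G1,5), (14,G2,6), (15,G1,7), (16,G2,8.5), (16,G3,8.5), (17,G2,10), (20,G3,11), (21,G1,12.5), (21,G3,12.5), (26,G2,14)
Step 2: Sum ranks within each group.
R_1 = 25.5 (n_1 = 4)
R_2 = 42 (n_2 = 5)
R_3 = 37.5 (n_3 = 5)
Step 3: H = 12/(N(N+1)) * sum(R_i^2/n_i) - 3(N+1)
     = 12/(14*15) * (25.5^2/4 + 42^2/5 + 37.5^2/5) - 3*15
     = 0.057143 * 796.612 - 45
     = 0.520714.
Step 4: Ties present; correction factor C = 1 - 18/(14^3 - 14) = 0.993407. Corrected H = 0.520714 / 0.993407 = 0.524170.
Step 5: Under H0, H ~ chi^2(2); p-value = 0.769445.
Step 6: alpha = 0.1. fail to reject H0.

H = 0.5242, df = 2, p = 0.769445, fail to reject H0.


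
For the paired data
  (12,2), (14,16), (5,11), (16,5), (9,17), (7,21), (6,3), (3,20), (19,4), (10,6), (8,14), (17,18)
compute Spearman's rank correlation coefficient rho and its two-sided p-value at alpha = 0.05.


Step 1: Rank x and y separately (midranks; no ties here).
rank(x): 12->8, 14->9, 5->2, 16->10, 9->6, 7->4, 6->3, 3->1, 19->12, 10->7, 8->5, 17->11
rank(y): 2->1, 16->8, 11->6, 5->4, 17->9, 21->12, 3->2, 20->11, 4->3, 6->5, 14->7, 18->10
Step 2: d_i = R_x(i) - R_y(i); compute d_i^2.
  (8-1)^2=49, (9-8)^2=1, (2-6)^2=16, (10-4)^2=36, (6-9)^2=9, (4-12)^2=64, (3-2)^2=1, (1-11)^2=100, (12-3)^2=81, (7-5)^2=4, (5-7)^2=4, (11-10)^2=1
sum(d^2) = 366.
Step 3: rho = 1 - 6*366 / (12*(12^2 - 1)) = 1 - 2196/1716 = -0.279720.
Step 4: Under H0, t = rho * sqrt((n-2)/(1-rho^2)) = -0.9213 ~ t(10).
Step 5: Two-sided p-value from the t-distribution with 10 df = 0.378569.
Step 6: alpha = 0.05. fail to reject H0.

rho = -0.2797, p = 0.378569, fail to reject H0 at alpha = 0.05.


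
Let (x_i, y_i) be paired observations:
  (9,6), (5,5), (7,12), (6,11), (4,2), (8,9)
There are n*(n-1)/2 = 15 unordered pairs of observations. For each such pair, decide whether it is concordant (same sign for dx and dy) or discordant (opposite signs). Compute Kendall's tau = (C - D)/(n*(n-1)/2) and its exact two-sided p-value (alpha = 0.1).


Step 1: Enumerate the 15 unordered pairs (i,j) with i<j and classify each by sign(x_j-x_i) * sign(y_j-y_i).
  (1,2):dx=-4,dy=-1->C; (1,3):dx=-2,dy=+6->D; (1,4):dx=-3,dy=+5->D; (1,5):dx=-5,dy=-4->C
  (1,6):dx=-1,dy=+3->D; (2,3):dx=+2,dy=+7->C; (2,4):dx=+1,dy=+6->C; (2,5):dx=-1,dy=-3->C
  (2,6):dx=+3,dy=+4->C; (3,4):dx=-1,dy=-1->C; (3,5):dx=-3,dy=-10->C; (3,6):dx=+1,dy=-3->D
  (4,5):dx=-2,dy=-9->C; (4,6):dx=+2,dy=-2->D; (5,6):dx=+4,dy=+7->C
Step 2: C = 10, D = 5, total pairs = 15.
Step 3: tau = (C - D)/(n(n-1)/2) = (10 - 5)/15 = 0.333333.
Step 4: Exact two-sided p-value (enumerate n! = 720 permutations of y under H0): p = 0.469444.
Step 5: alpha = 0.1. fail to reject H0.

tau_b = 0.3333 (C=10, D=5), p = 0.469444, fail to reject H0.


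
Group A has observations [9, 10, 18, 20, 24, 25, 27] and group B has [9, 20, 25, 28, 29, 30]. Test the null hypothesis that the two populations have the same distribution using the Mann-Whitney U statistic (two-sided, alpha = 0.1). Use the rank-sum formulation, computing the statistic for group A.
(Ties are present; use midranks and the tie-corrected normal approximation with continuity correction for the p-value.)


Step 1: Combine and sort all 13 observations; assign midranks.
sorted (value, group): (9,X), (9,Y), (10,X), (18,X), (20,X), (20,Y), (24,X), (25,X), (25,Y), (27,X), (28,Y), (29,Y), (30,Y)
ranks: 9->1.5, 9->1.5, 10->3, 18->4, 20->5.5, 20->5.5, 24->7, 25->8.5, 25->8.5, 27->10, 28->11, 29->12, 30->13
Step 2: Rank sum for X: R1 = 1.5 + 3 + 4 + 5.5 + 7 + 8.5 + 10 = 39.5.
Step 3: U_X = R1 - n1(n1+1)/2 = 39.5 - 7*8/2 = 39.5 - 28 = 11.5.
       U_Y = n1*n2 - U_X = 42 - 11.5 = 30.5.
Step 4: Ties are present, so use the tie-corrected normal approximation (with continuity correction) for the p-value.
Step 5: p-value = 0.196688; compare to alpha = 0.1. fail to reject H0.

U_X = 11.5, p = 0.196688, fail to reject H0 at alpha = 0.1.
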